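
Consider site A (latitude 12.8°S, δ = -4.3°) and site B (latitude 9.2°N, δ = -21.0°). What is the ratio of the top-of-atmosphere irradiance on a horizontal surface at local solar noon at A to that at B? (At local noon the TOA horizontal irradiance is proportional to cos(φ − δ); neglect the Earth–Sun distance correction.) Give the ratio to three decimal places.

A: cos θ_z = cos(-12.8° − (-4.3°)) = 0.9890.
B: cos θ_z = cos(9.2° − (-21.0°)) = 0.8643.
Ratio A/B = 0.9890 / 0.8643 = 1.1443.

1.144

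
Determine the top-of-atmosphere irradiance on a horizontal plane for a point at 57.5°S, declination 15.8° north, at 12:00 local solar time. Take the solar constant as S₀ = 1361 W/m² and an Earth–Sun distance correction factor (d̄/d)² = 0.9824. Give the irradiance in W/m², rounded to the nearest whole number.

384 W/m²

Hour angle H = 15° × (12 − 12) = 0.00°.
cos θ_z = sin φ sin δ + cos φ cos δ cos H = (-0.8434)(0.2723) + (0.5373)(0.9622)(1.0000) = 0.2873.
Top-of-atmosphere irradiance = S₀ (d̄/d)² cos θ_z = 1361 × 0.9824 × 0.2873 = 384.13 W/m².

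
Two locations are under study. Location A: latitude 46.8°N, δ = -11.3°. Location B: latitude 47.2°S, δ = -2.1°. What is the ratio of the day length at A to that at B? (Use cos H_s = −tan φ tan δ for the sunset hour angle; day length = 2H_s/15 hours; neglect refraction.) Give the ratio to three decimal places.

0.842

A: H_s = arccos(−tan 46.8° · tan -11.3°) = 77.71°, so 2H_s/15 = 10.3613 h.
B: H_s = arccos(−tan -47.2° · tan -2.1°) = 92.27°, so 2H_s/15 = 12.3027 h.
Ratio A/B = 10.3613 / 12.3027 = 0.8422.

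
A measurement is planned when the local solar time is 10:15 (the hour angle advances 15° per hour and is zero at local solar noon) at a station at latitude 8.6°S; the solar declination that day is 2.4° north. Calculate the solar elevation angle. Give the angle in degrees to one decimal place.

61.6°

Hour angle H = 15° × (10.25 − 12) = -26.25°.
cos θ_z = sin φ sin δ + cos φ cos δ cos H = (-0.1495)(0.0419) + (0.9888)(0.9991)(0.8969) = 0.8798.
θ_z = arccos(0.8798) = 28.38°, so the elevation is 90° − 28.38° = 61.62°.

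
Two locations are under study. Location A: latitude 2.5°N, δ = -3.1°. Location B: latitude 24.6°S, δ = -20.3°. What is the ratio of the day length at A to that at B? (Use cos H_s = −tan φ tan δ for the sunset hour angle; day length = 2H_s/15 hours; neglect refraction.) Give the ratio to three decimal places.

0.901

A: H_s = arccos(−tan 2.5° · tan -3.1°) = 89.86°, so 2H_s/15 = 11.9813 h.
B: H_s = arccos(−tan -24.6° · tan -20.3°) = 99.75°, so 2H_s/15 = 13.3000 h.
Ratio A/B = 11.9813 / 13.3000 = 0.9008.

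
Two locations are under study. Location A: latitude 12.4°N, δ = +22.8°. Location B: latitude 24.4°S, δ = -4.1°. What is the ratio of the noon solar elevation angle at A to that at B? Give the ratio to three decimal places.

1.142

A: 90° − |12.4 − (22.8)| = 79.60°.
B: 90° − |-24.4 − (-4.1)| = 69.70°.
Ratio A/B = 79.6000 / 69.7000 = 1.1420.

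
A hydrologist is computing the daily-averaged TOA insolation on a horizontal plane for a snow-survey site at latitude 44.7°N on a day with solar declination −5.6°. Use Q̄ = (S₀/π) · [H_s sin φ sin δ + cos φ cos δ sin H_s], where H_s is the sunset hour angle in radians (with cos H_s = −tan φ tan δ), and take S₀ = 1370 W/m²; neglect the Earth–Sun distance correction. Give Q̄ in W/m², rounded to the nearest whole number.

cos H_s = −tan(44.7°) · tan(-5.6°) = 0.0970, so H_s = arccos(0.0970) = 84.43°. In radians, H_s = 1.4736.
H_s sin φ sin δ = 1.4736 × 0.7034 × -0.0976 = -0.1012.
cos φ cos δ sin H_s = 0.7108 × 0.9952 × 0.9953 = 0.7041.
Q̄ = (1370/π) × (-0.1012 + 0.7041) = 436.08 × 0.6029 = 262.91 W/m².

263 W/m²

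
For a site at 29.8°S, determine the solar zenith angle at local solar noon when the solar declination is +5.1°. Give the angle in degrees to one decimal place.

34.9°

At local solar noon the hour angle is zero, so the zenith angle is |φ − δ| = |-29.8° − (5.1°)| = 34.9°.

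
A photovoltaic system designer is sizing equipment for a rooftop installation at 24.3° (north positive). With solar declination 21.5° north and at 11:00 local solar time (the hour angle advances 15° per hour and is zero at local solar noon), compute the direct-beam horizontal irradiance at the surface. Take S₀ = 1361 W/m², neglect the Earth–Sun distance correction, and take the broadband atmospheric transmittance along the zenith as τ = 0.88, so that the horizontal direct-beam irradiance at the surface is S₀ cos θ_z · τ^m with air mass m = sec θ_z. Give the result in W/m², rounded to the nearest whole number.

Hour angle H = 15° × (11 − 12) = -15.00°.
With φ = 24.3°, δ = 21.5°, H = -15.00°: sin φ sin δ = 0.1508, cos φ cos δ cos H = 0.8191, so cos θ_z = 0.9699.
Air mass m = 1/cos θ_z = 1/0.9699 = 1.031; τ^m = 0.88^1.031 = 0.8765.
Surface direct beam = 1361 × 0.9699 × 0.8765 = 1157.01 W/m².

1157 W/m²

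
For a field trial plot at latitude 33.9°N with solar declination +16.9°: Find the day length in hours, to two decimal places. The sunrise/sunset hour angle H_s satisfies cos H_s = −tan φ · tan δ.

The sunset hour angle satisfies cos H_s = −tan φ tan δ = -0.2042, giving H_s = 101.78°.
Day length = 2 H_s / 15° h⁻¹ = 203.56° / 15 = 13.571 h.

13.57 hours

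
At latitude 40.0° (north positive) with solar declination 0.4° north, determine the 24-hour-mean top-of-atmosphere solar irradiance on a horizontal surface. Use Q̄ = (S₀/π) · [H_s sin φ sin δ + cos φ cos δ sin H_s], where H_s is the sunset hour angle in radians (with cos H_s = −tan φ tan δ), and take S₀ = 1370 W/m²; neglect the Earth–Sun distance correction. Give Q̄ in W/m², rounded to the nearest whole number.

337 W/m²

cos H_s = −tan(40.0°) · tan(0.4°) = -0.0059, so H_s = arccos(-0.0059) = 90.34°. In radians, H_s = 1.5767.
H_s sin φ sin δ = 1.5767 × 0.6428 × 0.0070 = 0.0071.
cos φ cos δ sin H_s = 0.7660 × 1.0000 × 1.0000 = 0.7660.
Q̄ = (1370/π) × (0.0071 + 0.7660) = 436.08 × 0.7731 = 337.13 W/m².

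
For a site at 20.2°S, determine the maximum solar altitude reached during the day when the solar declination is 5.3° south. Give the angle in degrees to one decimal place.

At local solar noon the hour angle is zero, so the elevation is 90° − |φ − δ| = 90° − |-20.2° − (-5.3°)| = 90° − 14.9° = 75.1°.

75.1°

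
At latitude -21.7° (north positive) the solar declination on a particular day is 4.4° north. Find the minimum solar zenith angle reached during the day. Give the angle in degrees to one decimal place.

At local solar noon the hour angle is zero, so the zenith angle is |φ − δ| = |-21.7° − (4.4°)| = 26.1°.

26.1°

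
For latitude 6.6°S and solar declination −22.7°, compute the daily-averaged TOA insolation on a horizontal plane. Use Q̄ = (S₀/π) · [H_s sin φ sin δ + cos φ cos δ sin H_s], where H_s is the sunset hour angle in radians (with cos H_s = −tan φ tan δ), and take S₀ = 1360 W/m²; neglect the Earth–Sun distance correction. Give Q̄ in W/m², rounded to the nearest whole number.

427 W/m²

−tan φ tan δ = −(-0.1157)(-0.4183) = -0.0484; H_s = arccos(-0.0484) = 92.77°. In radians, H_s = 1.6191.
H_s sin φ sin δ = 1.6191 × -0.1149 × -0.3859 = 0.0718.
cos φ cos δ sin H_s = 0.9934 × 0.9225 × 0.9988 = 0.9153.
Q̄ = (1360/π) × (0.0718 + 0.9153) = 432.90 × 0.9871 = 427.32 W/m².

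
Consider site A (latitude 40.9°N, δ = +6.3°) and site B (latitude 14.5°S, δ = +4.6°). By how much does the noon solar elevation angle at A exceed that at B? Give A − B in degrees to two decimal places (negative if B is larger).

A: 90° − |40.9 − (6.3)| = 55.40°.
B: 90° − |-14.5 − (4.6)| = 70.90°.
A − B = 55.40 − 70.90 = -15.50°.

-15.50°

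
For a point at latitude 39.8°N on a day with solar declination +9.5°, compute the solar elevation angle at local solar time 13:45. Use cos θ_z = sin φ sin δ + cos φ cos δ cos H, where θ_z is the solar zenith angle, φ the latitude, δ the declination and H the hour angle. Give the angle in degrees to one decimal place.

51.7°

Hour angle H = 15° × (13.75 − 12) = 26.25°.
cos θ_z = sin(39.8°) sin(9.5°) + cos(39.8°) cos(9.5°) cos(26.25°) = 0.1056 + 0.6796 = 0.7852.
θ_z = arccos(0.7852) = 38.26°, so the elevation is 90° − 38.26° = 51.74°.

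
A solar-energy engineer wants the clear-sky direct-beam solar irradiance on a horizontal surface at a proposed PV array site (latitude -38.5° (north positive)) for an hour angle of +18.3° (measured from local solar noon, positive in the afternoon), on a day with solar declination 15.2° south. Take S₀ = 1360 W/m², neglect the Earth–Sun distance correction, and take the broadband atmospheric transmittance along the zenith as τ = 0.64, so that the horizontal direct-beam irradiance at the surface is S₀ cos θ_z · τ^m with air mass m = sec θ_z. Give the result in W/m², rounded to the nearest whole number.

721 W/m²

cos θ_z = sin φ sin δ + cos φ cos δ cos H = (-0.6225)(-0.2622) + (0.7826)(0.9650)(0.9494) = 0.8802.
Air mass m = 1/cos θ_z = 1/0.8802 = 1.136; τ^m = 0.64^1.136 = 0.6023.
Surface direct beam = 1360 × 0.8802 × 0.6023 = 721.00 W/m².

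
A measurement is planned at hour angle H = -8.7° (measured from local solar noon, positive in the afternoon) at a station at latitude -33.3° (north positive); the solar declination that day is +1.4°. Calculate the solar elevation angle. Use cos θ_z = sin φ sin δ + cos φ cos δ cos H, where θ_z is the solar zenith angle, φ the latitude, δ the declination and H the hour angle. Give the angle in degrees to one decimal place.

With φ = -33.3°, δ = 1.4°, H = -8.70°: sin φ sin δ = -0.0134, cos φ cos δ cos H = 0.8259, so cos θ_z = 0.8125.
θ_z = arccos(0.8125) = 35.66°, so the elevation is 90° − 35.66° = 54.34°.

54.3°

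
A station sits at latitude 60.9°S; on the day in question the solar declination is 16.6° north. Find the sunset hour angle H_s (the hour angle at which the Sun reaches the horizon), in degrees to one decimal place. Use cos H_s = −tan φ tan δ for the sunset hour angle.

57.6°

−tan φ tan δ = −(-1.7966)(0.2981) = 0.5356; H_s = arccos(0.5356) = 57.62°.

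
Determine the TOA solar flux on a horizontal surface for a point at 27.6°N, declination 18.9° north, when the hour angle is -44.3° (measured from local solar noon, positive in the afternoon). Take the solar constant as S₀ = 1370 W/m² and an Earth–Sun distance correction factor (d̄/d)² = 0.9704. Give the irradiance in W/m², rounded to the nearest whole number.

cos θ_z = sin(27.6°) sin(18.9°) + cos(27.6°) cos(18.9°) cos(-44.30°) = 0.1501 + 0.6001 = 0.7502.
Top-of-atmosphere irradiance = S₀ (d̄/d)² cos θ_z = 1370 × 0.9704 × 0.7502 = 997.35 W/m².

997 W/m²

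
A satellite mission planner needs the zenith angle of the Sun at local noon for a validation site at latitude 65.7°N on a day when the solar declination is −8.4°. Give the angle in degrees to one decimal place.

74.1°

At local solar noon the hour angle is zero, so the zenith angle is |φ − δ| = |65.7° − (-8.4°)| = 74.1°.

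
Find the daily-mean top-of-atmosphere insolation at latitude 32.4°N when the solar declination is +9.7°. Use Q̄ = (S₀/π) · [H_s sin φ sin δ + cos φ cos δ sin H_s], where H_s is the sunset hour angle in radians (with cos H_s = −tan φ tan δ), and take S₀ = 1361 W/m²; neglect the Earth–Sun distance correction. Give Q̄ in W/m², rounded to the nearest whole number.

The sunset hour angle satisfies cos H_s = −tan φ tan δ = -0.1085, giving H_s = 96.23°. In radians, H_s = 1.6795.
H_s sin φ sin δ = 1.6795 × 0.5358 × 0.1685 = 0.1516.
cos φ cos δ sin H_s = 0.8443 × 0.9857 × 0.9941 = 0.8273.
Q̄ = (1361/π) × (0.1516 + 0.8273) = 433.22 × 0.9789 = 424.08 W/m².

424 W/m²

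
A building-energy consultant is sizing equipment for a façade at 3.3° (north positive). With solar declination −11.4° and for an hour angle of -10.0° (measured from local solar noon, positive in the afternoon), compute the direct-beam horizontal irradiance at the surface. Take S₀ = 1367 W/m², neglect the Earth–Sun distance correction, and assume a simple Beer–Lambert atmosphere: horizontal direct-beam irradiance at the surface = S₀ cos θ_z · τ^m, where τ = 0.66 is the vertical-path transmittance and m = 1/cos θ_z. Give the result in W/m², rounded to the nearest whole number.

842 W/m²

cos θ_z = sin(3.3°) sin(-11.4°) + cos(3.3°) cos(-11.4°) cos(-10.00°) = -0.0114 + 0.9638 = 0.9524.
Air mass m = 1/cos θ_z = 1/0.9524 = 1.050; τ^m = 0.66^1.050 = 0.6464.
Surface direct beam = 1367 × 0.9524 × 0.6464 = 841.57 W/m².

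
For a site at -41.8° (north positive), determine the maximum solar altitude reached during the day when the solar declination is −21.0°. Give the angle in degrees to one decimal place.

At local solar noon the hour angle is zero, so the elevation is 90° − |φ − δ| = 90° − |-41.8° − (-21.0°)| = 90° − 20.8° = 69.2°.

69.2°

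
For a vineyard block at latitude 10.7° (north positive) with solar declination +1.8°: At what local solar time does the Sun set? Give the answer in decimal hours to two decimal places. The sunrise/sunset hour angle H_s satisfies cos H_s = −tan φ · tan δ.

18.02 h

The sunset hour angle satisfies cos H_s = −tan φ tan δ = -0.0059, giving H_s = 90.34°.
Sunset is at 12 + H_s/15 = 12 + 6.023 = 18.023 h local solar time.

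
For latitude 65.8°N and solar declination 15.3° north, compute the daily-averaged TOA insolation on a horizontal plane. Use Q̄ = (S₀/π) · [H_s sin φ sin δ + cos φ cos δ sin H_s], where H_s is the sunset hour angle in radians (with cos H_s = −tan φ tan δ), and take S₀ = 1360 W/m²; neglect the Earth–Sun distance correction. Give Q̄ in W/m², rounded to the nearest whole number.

The sunset hour angle satisfies cos H_s = −tan φ tan δ = -0.6087, giving H_s = 127.50°. In radians, H_s = 2.2253.
H_s sin φ sin δ = 2.2253 × 0.9121 × 0.2639 = 0.5356.
cos φ cos δ sin H_s = 0.4099 × 0.9646 × 0.7934 = 0.3137.
Q̄ = (1360/π) × (0.5356 + 0.3137) = 432.90 × 0.8493 = 367.66 W/m².

368 W/m²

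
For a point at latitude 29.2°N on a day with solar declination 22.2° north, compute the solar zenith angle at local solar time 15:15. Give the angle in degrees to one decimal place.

Hour angle H = 15° × (15.25 − 12) = 48.75°.
cos θ_z = sin(29.2°) sin(22.2°) + cos(29.2°) cos(22.2°) cos(48.75°) = 0.1843 + 0.5329 = 0.7172.
θ_z = arccos(0.7172) = 44.18°.

44.2°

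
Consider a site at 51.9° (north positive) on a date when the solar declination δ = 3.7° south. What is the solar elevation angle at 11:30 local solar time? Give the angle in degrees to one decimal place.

34.0°

Hour angle H = 15° × (11.5 − 12) = -7.50°.
cos θ_z = sin φ sin δ + cos φ cos δ cos H = (0.7869)(-0.0645) + (0.6170)(0.9979)(0.9914) = 0.5597.
θ_z = arccos(0.5597) = 55.96°, so the elevation is 90° − 55.96° = 34.04°.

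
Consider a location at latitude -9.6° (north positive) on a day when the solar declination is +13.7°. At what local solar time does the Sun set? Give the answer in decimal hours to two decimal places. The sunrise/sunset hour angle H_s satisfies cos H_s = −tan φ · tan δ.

cos H_s = −tan(-9.6°) · tan(13.7°) = 0.0412, so H_s = arccos(0.0412) = 87.64°.
Sunset is at 12 + H_s/15 = 12 + 5.843 = 17.843 h local solar time.

17.84 h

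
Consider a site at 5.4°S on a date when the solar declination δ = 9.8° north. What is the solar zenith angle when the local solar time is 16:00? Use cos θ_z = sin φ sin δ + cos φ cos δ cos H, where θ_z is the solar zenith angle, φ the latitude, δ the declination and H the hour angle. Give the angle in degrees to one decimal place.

Hour angle H = 15° × (16 − 12) = 60.00°.
With φ = -5.4°, δ = 9.8°, H = 60.00°: sin φ sin δ = -0.0160, cos φ cos δ cos H = 0.4905, so cos θ_z = 0.4745.
θ_z = arccos(0.4745) = 61.67°.

61.7°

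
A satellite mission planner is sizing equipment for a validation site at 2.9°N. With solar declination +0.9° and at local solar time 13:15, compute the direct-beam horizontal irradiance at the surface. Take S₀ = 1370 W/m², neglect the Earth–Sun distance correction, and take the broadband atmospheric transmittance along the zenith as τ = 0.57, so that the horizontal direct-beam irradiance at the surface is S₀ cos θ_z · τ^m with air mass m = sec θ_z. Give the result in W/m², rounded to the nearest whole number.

716 W/m²

Hour angle H = 15° × (13.25 − 12) = 18.75°.
cos θ_z = sin(2.9°) sin(0.9°) + cos(2.9°) cos(0.9°) cos(18.75°) = 0.0008 + 0.9456 = 0.9464.
Air mass m = 1/cos θ_z = 1/0.9464 = 1.057; τ^m = 0.57^1.057 = 0.5520.
Surface direct beam = 1370 × 0.9464 × 0.5520 = 715.71 W/m².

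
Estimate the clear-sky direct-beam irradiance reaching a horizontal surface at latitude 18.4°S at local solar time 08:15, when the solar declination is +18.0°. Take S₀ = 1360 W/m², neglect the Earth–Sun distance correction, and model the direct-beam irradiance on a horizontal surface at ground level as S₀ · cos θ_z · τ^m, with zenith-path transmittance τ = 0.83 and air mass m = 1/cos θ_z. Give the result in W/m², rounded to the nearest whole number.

346 W/m²

Hour angle H = 15° × (8.25 − 12) = -56.25°.
cos θ_z = sin(-18.4°) sin(18.0°) + cos(-18.4°) cos(18.0°) cos(-56.25°) = -0.0975 + 0.5014 = 0.4039.
Air mass m = 1/cos θ_z = 1/0.4039 = 2.476; τ^m = 0.83^2.476 = 0.6304.
Surface direct beam = 1360 × 0.4039 × 0.6304 = 346.28 W/m².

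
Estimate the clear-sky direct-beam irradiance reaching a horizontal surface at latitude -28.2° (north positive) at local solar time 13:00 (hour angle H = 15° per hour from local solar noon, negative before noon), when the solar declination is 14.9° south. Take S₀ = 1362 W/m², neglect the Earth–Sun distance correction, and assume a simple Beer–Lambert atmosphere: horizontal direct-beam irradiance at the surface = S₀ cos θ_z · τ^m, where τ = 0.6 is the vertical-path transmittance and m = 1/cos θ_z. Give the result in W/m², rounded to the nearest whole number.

Hour angle H = 15° × (13 − 12) = 15.00°.
With φ = -28.2°, δ = -14.9°, H = 15.00°: sin φ sin δ = 0.1215, cos φ cos δ cos H = 0.8227, so cos θ_z = 0.9442.
Air mass m = 1/cos θ_z = 1/0.9442 = 1.059; τ^m = 0.6^1.059 = 0.5822.
Surface direct beam = 1362 × 0.9442 × 0.5822 = 748.71 W/m².

749 W/m²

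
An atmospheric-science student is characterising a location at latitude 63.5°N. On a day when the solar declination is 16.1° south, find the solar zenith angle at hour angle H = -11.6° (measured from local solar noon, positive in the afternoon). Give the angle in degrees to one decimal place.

80.1°

cos θ_z = sin(63.5°) sin(-16.1°) + cos(63.5°) cos(-16.1°) cos(-11.60°) = -0.2482 + 0.4199 = 0.1717.
θ_z = arccos(0.1717) = 80.11°.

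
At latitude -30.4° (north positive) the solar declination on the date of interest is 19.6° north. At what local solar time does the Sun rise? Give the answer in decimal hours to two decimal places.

cos H_s = −tan(-30.4°) · tan(19.6°) = 0.2089, so H_s = arccos(0.2089) = 77.94°.
Sunrise is at 12 − H_s/15 = 12 − 5.196 = 6.804 h local solar time.

6.80 h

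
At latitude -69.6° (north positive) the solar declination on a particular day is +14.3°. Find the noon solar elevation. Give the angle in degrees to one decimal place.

6.1°

At local solar noon the hour angle is zero, so the elevation is 90° − |φ − δ| = 90° − |-69.6° − (14.3°)| = 90° − 83.9° = 6.1°.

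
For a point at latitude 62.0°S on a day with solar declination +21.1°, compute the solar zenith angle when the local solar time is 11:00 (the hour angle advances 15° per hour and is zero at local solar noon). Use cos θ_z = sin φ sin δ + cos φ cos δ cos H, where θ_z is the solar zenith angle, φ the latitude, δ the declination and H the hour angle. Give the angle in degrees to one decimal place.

84.0°

Hour angle H = 15° × (11 − 12) = -15.00°.
With φ = -62.0°, δ = 21.1°, H = -15.00°: sin φ sin δ = -0.3179, cos φ cos δ cos H = 0.4231, so cos θ_z = 0.1052.
θ_z = arccos(0.1052) = 83.96°.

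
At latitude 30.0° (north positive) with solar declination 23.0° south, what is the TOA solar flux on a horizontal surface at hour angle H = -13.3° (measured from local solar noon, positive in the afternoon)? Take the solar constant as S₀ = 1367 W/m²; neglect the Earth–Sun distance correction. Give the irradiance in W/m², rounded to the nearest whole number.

793 W/m²

With φ = 30.0°, δ = -23.0°, H = -13.30°: sin φ sin δ = -0.1954, cos φ cos δ cos H = 0.7758, so cos θ_z = 0.5804.
Top-of-atmosphere irradiance = S₀ cos θ_z = 1367 × 0.5804 = 793.41 W/m².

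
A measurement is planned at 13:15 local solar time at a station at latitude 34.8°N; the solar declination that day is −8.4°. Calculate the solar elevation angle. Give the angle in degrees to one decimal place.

Hour angle H = 15° × (13.25 − 12) = 18.75°.
With φ = 34.8°, δ = -8.4°, H = 18.75°: sin φ sin δ = -0.0834, cos φ cos δ cos H = 0.7692, so cos θ_z = 0.6858.
θ_z = arccos(0.6858) = 46.70°, so the elevation is 90° − 46.70° = 43.30°.

43.3°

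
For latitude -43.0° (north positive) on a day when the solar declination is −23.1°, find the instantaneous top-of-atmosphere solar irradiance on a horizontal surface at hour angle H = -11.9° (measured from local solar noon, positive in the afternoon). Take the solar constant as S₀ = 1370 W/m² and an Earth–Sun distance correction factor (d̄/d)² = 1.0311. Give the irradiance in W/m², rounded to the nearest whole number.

cos θ_z = sin φ sin δ + cos φ cos δ cos H = (-0.6820)(-0.3923) + (0.7314)(0.9198)(0.9785) = 0.9258.
Top-of-atmosphere irradiance = S₀ (d̄/d)² cos θ_z = 1370 × 1.0311 × 0.9258 = 1307.79 W/m².

1308 W/m²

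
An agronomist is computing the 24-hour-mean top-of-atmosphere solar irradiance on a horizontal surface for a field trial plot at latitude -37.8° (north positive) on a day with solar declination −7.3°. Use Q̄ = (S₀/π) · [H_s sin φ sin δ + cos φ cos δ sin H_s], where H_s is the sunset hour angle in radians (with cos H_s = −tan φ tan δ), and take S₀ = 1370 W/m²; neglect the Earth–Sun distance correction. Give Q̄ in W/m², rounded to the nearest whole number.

397 W/m²

The sunset hour angle satisfies cos H_s = −tan φ tan δ = -0.0994, giving H_s = 95.70°. In radians, H_s = 1.6703.
H_s sin φ sin δ = 1.6703 × -0.6129 × -0.1271 = 0.1301.
cos φ cos δ sin H_s = 0.7902 × 0.9919 × 0.9951 = 0.7800.
Q̄ = (1370/π) × (0.1301 + 0.7800) = 436.08 × 0.9101 = 396.88 W/m².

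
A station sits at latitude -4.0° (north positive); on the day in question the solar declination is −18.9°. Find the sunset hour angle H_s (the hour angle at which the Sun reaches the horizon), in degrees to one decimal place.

The sunset hour angle satisfies cos H_s = −tan φ tan δ = -0.0239, giving H_s = 91.37°.

91.4°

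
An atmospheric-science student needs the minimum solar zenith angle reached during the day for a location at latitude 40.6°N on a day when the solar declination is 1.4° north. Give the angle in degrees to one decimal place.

39.2°

At local solar noon the hour angle is zero, so the zenith angle is |φ − δ| = |40.6° − (1.4°)| = 39.2°.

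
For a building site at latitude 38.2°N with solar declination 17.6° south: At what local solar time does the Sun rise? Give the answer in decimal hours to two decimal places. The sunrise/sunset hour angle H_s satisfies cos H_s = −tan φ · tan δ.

6.96 h

The sunset hour angle satisfies cos H_s = −tan φ tan δ = 0.2496, giving H_s = 75.55°.
Sunrise is at 12 − H_s/15 = 12 − 5.037 = 6.963 h local solar time.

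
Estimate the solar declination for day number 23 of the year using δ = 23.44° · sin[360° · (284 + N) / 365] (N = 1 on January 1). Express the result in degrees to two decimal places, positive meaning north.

360 × (284 + 23) / 365 = 302.795°; sin(302.795°) = -0.8406.
δ = 23.44 × -0.8406 = -19.704° ≈ -19.70°.

-19.70°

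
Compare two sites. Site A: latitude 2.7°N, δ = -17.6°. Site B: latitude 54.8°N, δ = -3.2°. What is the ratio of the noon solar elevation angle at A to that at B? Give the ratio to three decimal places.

2.178

A: 90° − |2.7 − (-17.6)| = 69.70°.
B: 90° − |54.8 − (-3.2)| = 32.00°.
Ratio A/B = 69.7000 / 32.0000 = 2.1781.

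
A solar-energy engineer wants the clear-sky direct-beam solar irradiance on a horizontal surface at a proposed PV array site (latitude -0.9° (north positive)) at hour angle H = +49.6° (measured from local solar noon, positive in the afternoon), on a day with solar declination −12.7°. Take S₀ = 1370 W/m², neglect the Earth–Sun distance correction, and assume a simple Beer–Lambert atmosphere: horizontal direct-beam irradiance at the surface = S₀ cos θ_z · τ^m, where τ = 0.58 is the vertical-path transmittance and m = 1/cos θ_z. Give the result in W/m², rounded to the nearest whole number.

370 W/m²

With φ = -0.9°, δ = -12.7°, H = 49.60°: sin φ sin δ = 0.0035, cos φ cos δ cos H = 0.6322, so cos θ_z = 0.6357.
Air mass m = 1/cos θ_z = 1/0.6357 = 1.573; τ^m = 0.58^1.573 = 0.4245.
Surface direct beam = 1370 × 0.6357 × 0.4245 = 369.70 W/m².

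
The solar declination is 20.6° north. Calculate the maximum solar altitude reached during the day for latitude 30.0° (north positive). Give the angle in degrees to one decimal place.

At local solar noon the hour angle is zero, so the elevation is 90° − |φ − δ| = 90° − |30.0° − (20.6°)| = 90° − 9.4° = 80.6°.

80.6°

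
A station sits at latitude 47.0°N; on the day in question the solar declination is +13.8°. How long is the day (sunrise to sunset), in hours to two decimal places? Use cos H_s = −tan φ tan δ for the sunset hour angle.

14.04 hours

The sunset hour angle satisfies cos H_s = −tan φ tan δ = -0.2634, giving H_s = 105.27°.
Day length = 2 H_s / 15° h⁻¹ = 210.54° / 15 = 14.036 h.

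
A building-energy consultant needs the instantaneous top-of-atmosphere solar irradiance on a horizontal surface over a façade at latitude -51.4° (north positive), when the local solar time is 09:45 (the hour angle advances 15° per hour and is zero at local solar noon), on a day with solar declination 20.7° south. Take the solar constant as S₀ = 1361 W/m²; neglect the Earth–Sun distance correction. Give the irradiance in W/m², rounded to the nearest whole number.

Hour angle H = 15° × (9.75 − 12) = -33.75°.
With φ = -51.4°, δ = -20.7°, H = -33.75°: sin φ sin δ = 0.2762, cos φ cos δ cos H = 0.4852, so cos θ_z = 0.7614.
Top-of-atmosphere irradiance = S₀ cos θ_z = 1361 × 0.7614 = 1036.27 W/m².

1036 W/m²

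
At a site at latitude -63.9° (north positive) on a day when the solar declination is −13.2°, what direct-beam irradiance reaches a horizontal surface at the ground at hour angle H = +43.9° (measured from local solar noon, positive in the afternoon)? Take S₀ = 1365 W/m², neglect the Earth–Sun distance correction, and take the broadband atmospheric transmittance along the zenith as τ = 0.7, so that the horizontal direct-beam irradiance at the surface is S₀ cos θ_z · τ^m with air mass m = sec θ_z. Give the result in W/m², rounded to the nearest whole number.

cos θ_z = sin φ sin δ + cos φ cos δ cos H = (-0.8980)(-0.2284) + (0.4399)(0.9736)(0.7206) = 0.5137.
Air mass m = 1/cos θ_z = 1/0.5137 = 1.947; τ^m = 0.7^1.947 = 0.4994.
Surface direct beam = 1365 × 0.5137 × 0.4994 = 350.18 W/m².

350 W/m²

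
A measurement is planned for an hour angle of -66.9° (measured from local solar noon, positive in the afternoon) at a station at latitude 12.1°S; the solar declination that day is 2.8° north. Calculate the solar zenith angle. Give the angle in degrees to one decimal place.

With φ = -12.1°, δ = 2.8°, H = -66.90°: sin φ sin δ = -0.0102, cos φ cos δ cos H = 0.3832, so cos θ_z = 0.3730.
θ_z = arccos(0.3730) = 68.10°.

68.1°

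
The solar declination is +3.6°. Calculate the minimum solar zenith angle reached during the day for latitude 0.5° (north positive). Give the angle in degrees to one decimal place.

At local solar noon the hour angle is zero, so the zenith angle is |φ − δ| = |0.5° − (3.6°)| = 3.1°.

3.1°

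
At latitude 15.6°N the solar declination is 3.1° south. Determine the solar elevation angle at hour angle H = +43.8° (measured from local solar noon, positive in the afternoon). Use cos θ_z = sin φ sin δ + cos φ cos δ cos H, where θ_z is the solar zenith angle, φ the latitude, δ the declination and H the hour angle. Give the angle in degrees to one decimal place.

42.8°

cos θ_z = sin(15.6°) sin(-3.1°) + cos(15.6°) cos(-3.1°) cos(43.80°) = -0.0145 + 0.6942 = 0.6797.
θ_z = arccos(0.6797) = 47.18°, so the elevation is 90° − 47.18° = 42.82°.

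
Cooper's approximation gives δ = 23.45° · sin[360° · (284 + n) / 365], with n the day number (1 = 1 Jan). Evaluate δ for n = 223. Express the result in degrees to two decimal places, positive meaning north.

+15.06°

360 × (284 + 223) / 365 = 500.055°; sin(500.055°) = 0.6421.
δ = 23.45 × 0.6421 = 15.057° ≈ +15.06°.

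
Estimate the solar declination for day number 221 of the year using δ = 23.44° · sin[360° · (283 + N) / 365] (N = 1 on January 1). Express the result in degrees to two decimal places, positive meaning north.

+15.96°

360 × (283 + 221) / 365 = 497.096°; sin(497.096°) = 0.6808.
δ = 23.44 × 0.6808 = 15.958° ≈ +15.96°.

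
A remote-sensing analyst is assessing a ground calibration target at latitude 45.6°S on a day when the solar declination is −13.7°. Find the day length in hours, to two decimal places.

13.92 hours

−tan φ tan δ = −(-1.0212)(-0.2438) = -0.2490; H_s = arccos(-0.2490) = 104.42°.
Day length = 2 H_s / 15° h⁻¹ = 208.84° / 15 = 13.923 h.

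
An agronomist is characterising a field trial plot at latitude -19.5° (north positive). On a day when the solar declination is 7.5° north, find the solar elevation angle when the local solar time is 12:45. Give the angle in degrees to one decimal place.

60.8°

Hour angle H = 15° × (12.75 − 12) = 11.25°.
cos θ_z = sin(-19.5°) sin(7.5°) + cos(-19.5°) cos(7.5°) cos(11.25°) = -0.0436 + 0.9166 = 0.8730.
θ_z = arccos(0.8730) = 29.19°, so the elevation is 90° − 29.19° = 60.81°.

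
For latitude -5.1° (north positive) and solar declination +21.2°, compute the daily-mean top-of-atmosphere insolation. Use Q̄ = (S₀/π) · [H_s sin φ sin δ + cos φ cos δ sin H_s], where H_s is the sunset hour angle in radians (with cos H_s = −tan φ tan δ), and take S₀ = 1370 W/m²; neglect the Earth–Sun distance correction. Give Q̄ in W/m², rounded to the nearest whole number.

−tan φ tan δ = −(-0.0892)(0.3879) = 0.0346; H_s = arccos(0.0346) = 88.02°. In radians, H_s = 1.5362.
H_s sin φ sin δ = 1.5362 × -0.0889 × 0.3616 = -0.0494.
cos φ cos δ sin H_s = 0.9960 × 0.9323 × 0.9994 = 0.9280.
Q̄ = (1370/π) × (-0.0494 + 0.9280) = 436.08 × 0.8786 = 383.14 W/m².

383 W/m²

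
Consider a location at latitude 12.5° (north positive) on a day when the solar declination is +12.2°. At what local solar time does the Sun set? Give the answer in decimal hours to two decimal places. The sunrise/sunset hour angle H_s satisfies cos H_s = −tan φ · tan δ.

18.18 h

cos H_s = −tan(12.5°) · tan(12.2°) = -0.0479, so H_s = arccos(-0.0479) = 92.75°.
Sunset is at 12 + H_s/15 = 12 + 6.183 = 18.183 h local solar time.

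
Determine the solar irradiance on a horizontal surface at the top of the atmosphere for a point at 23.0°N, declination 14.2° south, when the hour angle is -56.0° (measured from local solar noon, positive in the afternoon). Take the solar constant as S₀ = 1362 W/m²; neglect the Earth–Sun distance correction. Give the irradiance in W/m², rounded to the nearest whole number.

cos θ_z = sin(23.0°) sin(-14.2°) + cos(23.0°) cos(-14.2°) cos(-56.00°) = -0.0958 + 0.4990 = 0.4032.
Top-of-atmosphere irradiance = S₀ cos θ_z = 1362 × 0.4032 = 549.16 W/m².

549 W/m²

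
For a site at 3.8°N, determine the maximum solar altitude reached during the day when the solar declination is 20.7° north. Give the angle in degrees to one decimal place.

73.1°

At local solar noon the hour angle is zero, so the elevation is 90° − |φ − δ| = 90° − |3.8° − (20.7°)| = 90° − 16.9° = 73.1°.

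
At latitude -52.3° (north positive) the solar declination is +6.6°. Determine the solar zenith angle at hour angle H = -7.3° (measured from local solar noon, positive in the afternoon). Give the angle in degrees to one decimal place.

59.2°

cos θ_z = sin φ sin δ + cos φ cos δ cos H = (-0.7912)(0.1149) + (0.6115)(0.9934)(0.9919) = 0.5116.
θ_z = arccos(0.5116) = 59.23°.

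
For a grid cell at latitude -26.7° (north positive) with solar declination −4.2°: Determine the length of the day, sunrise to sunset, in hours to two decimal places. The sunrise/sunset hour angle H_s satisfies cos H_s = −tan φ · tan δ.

−tan φ tan δ = −(-0.5029)(-0.0734) = -0.0369; H_s = arccos(-0.0369) = 92.11°.
Day length = 2 H_s / 15° h⁻¹ = 184.22° / 15 = 12.281 h.

12.28 hours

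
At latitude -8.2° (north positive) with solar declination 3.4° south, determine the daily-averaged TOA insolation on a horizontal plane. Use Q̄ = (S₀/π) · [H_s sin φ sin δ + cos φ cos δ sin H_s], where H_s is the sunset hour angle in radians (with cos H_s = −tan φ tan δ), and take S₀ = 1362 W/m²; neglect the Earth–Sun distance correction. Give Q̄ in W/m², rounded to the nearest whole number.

The sunset hour angle satisfies cos H_s = −tan φ tan δ = -0.0086, giving H_s = 90.49°. In radians, H_s = 1.5793.
H_s sin φ sin δ = 1.5793 × -0.1426 × -0.0593 = 0.0134.
cos φ cos δ sin H_s = 0.9898 × 0.9982 × 1.0000 = 0.9880.
Q̄ = (1362/π) × (0.0134 + 0.9880) = 433.54 × 1.0014 = 434.15 W/m².

434 W/m²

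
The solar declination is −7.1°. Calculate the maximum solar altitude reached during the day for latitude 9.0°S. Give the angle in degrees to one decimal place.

At local solar noon the hour angle is zero, so the elevation is 90° − |φ − δ| = 90° − |-9.0° − (-7.1°)| = 90° − 1.9° = 88.1°.

88.1°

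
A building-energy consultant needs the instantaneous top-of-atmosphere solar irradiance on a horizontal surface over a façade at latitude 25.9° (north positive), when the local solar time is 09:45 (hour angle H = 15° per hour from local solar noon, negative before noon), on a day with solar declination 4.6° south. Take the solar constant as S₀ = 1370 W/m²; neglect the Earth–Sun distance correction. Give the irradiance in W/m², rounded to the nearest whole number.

Hour angle H = 15° × (9.75 − 12) = -33.75°.
With φ = 25.9°, δ = -4.6°, H = -33.75°: sin φ sin δ = -0.0350, cos φ cos δ cos H = 0.7455, so cos θ_z = 0.7105.
Top-of-atmosphere irradiance = S₀ cos θ_z = 1370 × 0.7105 = 973.38 W/m².

973 W/m²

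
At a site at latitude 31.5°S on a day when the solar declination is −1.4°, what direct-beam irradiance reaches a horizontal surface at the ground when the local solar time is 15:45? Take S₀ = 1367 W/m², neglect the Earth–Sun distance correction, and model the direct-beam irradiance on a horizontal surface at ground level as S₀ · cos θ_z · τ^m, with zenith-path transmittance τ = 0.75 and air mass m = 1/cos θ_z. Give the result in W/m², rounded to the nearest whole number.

368 W/m²

Hour angle H = 15° × (15.75 − 12) = 56.25°.
cos θ_z = sin(-31.5°) sin(-1.4°) + cos(-31.5°) cos(-1.4°) cos(56.25°) = 0.0128 + 0.4736 = 0.4864.
Air mass m = 1/cos θ_z = 1/0.4864 = 2.056; τ^m = 0.75^2.056 = 0.5535.
Surface direct beam = 1367 × 0.4864 × 0.5535 = 368.03 W/m².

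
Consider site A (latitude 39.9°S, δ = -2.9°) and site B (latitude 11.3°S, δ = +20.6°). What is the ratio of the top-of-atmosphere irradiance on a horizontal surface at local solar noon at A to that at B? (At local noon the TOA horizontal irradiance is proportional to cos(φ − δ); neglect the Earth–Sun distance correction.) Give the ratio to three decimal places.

0.941

A: cos θ_z = cos(-39.9° − (-2.9°)) = 0.7986.
B: cos θ_z = cos(-11.3° − (20.6°)) = 0.8490.
Ratio A/B = 0.7986 / 0.8490 = 0.9406.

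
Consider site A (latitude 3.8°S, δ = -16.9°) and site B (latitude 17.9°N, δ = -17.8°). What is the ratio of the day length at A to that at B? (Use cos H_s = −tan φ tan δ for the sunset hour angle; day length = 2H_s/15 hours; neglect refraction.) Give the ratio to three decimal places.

A: H_s = arccos(−tan -3.8° · tan -16.9°) = 91.16°, so 2H_s/15 = 12.1547 h.
B: H_s = arccos(−tan 17.9° · tan -17.8°) = 84.05°, so 2H_s/15 = 11.2067 h.
Ratio A/B = 12.1547 / 11.2067 = 1.0846.

1.085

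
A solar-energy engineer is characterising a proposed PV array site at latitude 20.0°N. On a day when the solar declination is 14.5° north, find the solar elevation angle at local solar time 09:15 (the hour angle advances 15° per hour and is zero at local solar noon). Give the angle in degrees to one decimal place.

Hour angle H = 15° × (9.25 − 12) = -41.25°.
cos θ_z = sin(20.0°) sin(14.5°) + cos(20.0°) cos(14.5°) cos(-41.25°) = 0.0856 + 0.6840 = 0.7696.
θ_z = arccos(0.7696) = 39.68°, so the elevation is 90° − 39.68° = 50.32°.

50.3°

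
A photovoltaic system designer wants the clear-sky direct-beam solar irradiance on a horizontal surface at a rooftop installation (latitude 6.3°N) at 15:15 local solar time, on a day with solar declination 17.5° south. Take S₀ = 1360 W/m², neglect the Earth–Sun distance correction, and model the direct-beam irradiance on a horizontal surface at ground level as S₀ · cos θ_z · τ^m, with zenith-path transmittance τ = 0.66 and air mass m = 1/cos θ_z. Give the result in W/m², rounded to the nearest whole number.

399 W/m²

Hour angle H = 15° × (15.25 − 12) = 48.75°.
cos θ_z = sin φ sin δ + cos φ cos δ cos H = (0.1097)(-0.3007) + (0.9940)(0.9537)(0.6593) = 0.5920.
Air mass m = 1/cos θ_z = 1/0.5920 = 1.689; τ^m = 0.66^1.689 = 0.4957.
Surface direct beam = 1360 × 0.5920 × 0.4957 = 399.10 W/m².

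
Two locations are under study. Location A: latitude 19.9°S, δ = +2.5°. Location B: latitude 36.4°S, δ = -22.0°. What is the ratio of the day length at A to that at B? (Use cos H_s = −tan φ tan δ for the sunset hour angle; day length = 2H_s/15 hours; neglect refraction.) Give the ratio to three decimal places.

A: H_s = arccos(−tan -19.9° · tan 2.5°) = 89.09°, so 2H_s/15 = 11.8787 h.
B: H_s = arccos(−tan -36.4° · tan -22.0°) = 107.33°, so 2H_s/15 = 14.3107 h.
Ratio A/B = 11.8787 / 14.3107 = 0.8301.

0.830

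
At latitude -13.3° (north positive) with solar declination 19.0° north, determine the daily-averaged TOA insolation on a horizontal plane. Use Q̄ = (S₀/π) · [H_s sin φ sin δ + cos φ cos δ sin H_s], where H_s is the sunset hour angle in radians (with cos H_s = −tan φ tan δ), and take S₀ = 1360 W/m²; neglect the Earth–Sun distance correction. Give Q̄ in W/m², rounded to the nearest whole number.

The sunset hour angle satisfies cos H_s = −tan φ tan δ = 0.0814, giving H_s = 85.33°. In radians, H_s = 1.4893.
H_s sin φ sin δ = 1.4893 × -0.2300 × 0.3256 = -0.1115.
cos φ cos δ sin H_s = 0.9732 × 0.9455 × 0.9967 = 0.9171.
Q̄ = (1360/π) × (-0.1115 + 0.9171) = 432.90 × 0.8056 = 348.74 W/m².

349 W/m²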